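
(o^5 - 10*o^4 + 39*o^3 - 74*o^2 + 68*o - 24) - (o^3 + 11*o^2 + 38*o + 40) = o^5 - 10*o^4 + 38*o^3 - 85*o^2 + 30*o - 64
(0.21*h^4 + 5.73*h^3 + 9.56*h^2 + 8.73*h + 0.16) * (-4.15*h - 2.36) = -0.8715*h^5 - 24.2751*h^4 - 53.1968*h^3 - 58.7911*h^2 - 21.2668*h - 0.3776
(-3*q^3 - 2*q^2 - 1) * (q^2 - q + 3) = -3*q^5 + q^4 - 7*q^3 - 7*q^2 + q - 3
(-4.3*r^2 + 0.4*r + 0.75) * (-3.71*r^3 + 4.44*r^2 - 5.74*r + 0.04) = 15.953*r^5 - 20.576*r^4 + 23.6755*r^3 + 0.862*r^2 - 4.289*r + 0.03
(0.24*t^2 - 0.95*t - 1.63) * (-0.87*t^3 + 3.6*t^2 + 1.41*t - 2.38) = -0.2088*t^5 + 1.6905*t^4 - 1.6635*t^3 - 7.7787*t^2 - 0.0373000000000001*t + 3.8794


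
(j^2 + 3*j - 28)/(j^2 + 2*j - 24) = (j + 7)/(j + 6)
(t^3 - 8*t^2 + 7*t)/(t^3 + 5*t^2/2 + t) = 2*(t^2 - 8*t + 7)/(2*t^2 + 5*t + 2)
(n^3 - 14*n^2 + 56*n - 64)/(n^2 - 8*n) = n - 6 + 8/n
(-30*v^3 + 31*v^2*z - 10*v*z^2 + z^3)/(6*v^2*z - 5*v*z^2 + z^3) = (-5*v + z)/z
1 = 1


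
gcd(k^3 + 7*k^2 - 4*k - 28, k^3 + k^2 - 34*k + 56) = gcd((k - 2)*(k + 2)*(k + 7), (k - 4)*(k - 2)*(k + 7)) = k^2 + 5*k - 14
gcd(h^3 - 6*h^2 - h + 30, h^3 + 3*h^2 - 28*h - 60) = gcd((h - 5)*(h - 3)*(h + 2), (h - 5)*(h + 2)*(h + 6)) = h^2 - 3*h - 10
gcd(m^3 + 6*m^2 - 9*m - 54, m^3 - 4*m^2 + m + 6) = m - 3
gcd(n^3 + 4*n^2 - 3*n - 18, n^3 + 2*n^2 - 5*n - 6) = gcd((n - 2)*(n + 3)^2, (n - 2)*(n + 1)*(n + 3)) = n^2 + n - 6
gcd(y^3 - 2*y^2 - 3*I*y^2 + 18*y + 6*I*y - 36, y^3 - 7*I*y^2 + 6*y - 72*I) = y^2 - 3*I*y + 18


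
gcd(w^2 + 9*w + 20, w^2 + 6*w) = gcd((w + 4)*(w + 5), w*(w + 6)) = 1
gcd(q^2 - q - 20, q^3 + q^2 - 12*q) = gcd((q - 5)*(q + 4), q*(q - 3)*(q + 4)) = q + 4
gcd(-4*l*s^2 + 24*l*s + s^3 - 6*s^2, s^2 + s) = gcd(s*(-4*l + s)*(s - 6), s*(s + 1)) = s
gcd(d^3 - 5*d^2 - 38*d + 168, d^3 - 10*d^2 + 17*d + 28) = d^2 - 11*d + 28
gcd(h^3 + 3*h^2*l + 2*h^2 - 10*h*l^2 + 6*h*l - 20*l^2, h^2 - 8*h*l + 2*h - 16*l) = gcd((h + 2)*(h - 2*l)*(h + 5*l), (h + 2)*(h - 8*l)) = h + 2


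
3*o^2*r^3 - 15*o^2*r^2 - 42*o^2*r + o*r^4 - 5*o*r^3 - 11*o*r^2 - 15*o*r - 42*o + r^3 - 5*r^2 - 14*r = (3*o + r)*(r - 7)*(r + 2)*(o*r + 1)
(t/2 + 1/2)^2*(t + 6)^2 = t^4/4 + 7*t^3/2 + 61*t^2/4 + 21*t + 9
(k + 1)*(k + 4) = k^2 + 5*k + 4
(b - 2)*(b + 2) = b^2 - 4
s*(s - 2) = s^2 - 2*s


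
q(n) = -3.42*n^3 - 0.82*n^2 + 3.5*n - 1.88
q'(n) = -10.26*n^2 - 1.64*n + 3.5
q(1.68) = -14.53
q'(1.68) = -28.21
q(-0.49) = -3.39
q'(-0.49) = 1.84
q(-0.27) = -2.82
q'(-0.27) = 3.19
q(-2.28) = 26.41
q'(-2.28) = -46.10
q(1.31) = -6.39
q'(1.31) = -16.26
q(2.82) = -75.23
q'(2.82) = -82.72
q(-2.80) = 56.97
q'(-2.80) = -72.35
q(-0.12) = -2.31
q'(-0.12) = 3.55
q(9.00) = -2529.98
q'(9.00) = -842.32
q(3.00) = -91.10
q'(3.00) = -93.76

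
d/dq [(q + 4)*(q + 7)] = 2*q + 11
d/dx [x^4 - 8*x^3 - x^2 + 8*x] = 4*x^3 - 24*x^2 - 2*x + 8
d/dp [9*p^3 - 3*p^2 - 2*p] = 27*p^2 - 6*p - 2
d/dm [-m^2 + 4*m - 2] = 4 - 2*m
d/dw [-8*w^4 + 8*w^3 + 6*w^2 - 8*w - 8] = -32*w^3 + 24*w^2 + 12*w - 8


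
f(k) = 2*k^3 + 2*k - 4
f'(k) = 6*k^2 + 2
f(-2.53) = -41.45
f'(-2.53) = 40.41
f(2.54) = 33.85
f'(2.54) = 40.71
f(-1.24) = -10.29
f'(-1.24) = 11.23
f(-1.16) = -9.44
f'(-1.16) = 10.07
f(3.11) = 62.38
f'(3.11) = 60.03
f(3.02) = 57.13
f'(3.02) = 56.72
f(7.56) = 875.28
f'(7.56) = 344.92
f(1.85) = 12.36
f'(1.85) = 22.54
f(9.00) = 1472.00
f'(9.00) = 488.00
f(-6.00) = -448.00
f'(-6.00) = 218.00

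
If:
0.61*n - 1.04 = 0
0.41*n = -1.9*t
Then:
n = 1.70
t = -0.37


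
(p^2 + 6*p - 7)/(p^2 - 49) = (p - 1)/(p - 7)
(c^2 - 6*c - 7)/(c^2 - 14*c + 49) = (c + 1)/(c - 7)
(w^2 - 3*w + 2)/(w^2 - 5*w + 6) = (w - 1)/(w - 3)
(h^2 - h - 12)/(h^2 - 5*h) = (h^2 - h - 12)/(h*(h - 5))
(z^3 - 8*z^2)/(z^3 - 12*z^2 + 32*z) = z/(z - 4)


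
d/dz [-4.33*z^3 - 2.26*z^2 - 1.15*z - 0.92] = -12.99*z^2 - 4.52*z - 1.15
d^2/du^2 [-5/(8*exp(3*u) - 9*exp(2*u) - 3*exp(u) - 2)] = 15*(6*(-8*exp(2*u) + 6*exp(u) + 1)^2*exp(u) + (24*exp(2*u) - 12*exp(u) - 1)*(-8*exp(3*u) + 9*exp(2*u) + 3*exp(u) + 2))*exp(u)/(-8*exp(3*u) + 9*exp(2*u) + 3*exp(u) + 2)^3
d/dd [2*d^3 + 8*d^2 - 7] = 2*d*(3*d + 8)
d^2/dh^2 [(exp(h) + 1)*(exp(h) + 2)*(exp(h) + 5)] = (9*exp(2*h) + 32*exp(h) + 17)*exp(h)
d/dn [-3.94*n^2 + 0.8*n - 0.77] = 0.8 - 7.88*n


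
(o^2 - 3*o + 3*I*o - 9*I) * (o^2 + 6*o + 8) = o^4 + 3*o^3 + 3*I*o^3 - 10*o^2 + 9*I*o^2 - 24*o - 30*I*o - 72*I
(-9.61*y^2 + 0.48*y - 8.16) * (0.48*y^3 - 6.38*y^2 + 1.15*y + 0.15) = -4.6128*y^5 + 61.5422*y^4 - 18.0307*y^3 + 51.1713*y^2 - 9.312*y - 1.224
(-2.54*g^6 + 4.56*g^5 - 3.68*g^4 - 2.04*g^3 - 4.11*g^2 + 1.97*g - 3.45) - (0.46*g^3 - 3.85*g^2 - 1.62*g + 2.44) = -2.54*g^6 + 4.56*g^5 - 3.68*g^4 - 2.5*g^3 - 0.26*g^2 + 3.59*g - 5.89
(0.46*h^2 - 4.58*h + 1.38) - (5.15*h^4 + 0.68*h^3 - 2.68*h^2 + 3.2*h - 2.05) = -5.15*h^4 - 0.68*h^3 + 3.14*h^2 - 7.78*h + 3.43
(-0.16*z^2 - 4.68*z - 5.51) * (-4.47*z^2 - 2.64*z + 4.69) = 0.7152*z^4 + 21.342*z^3 + 36.2345*z^2 - 7.4028*z - 25.8419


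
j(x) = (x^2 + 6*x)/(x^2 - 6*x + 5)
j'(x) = (6 - 2*x)*(x^2 + 6*x)/(x^2 - 6*x + 5)^2 + (2*x + 6)/(x^2 - 6*x + 5) = 2*(-6*x^2 + 5*x + 15)/(x^4 - 12*x^3 + 46*x^2 - 60*x + 25)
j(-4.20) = -0.16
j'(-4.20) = -0.10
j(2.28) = -5.42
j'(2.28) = -0.79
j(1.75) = -5.56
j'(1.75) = 1.81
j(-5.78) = -0.02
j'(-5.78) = -0.08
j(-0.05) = -0.06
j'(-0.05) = 1.05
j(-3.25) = -0.25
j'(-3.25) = -0.11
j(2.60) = -5.82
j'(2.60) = -1.70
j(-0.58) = -0.36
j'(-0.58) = 0.26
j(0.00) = 0.00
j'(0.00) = 1.20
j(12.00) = 2.81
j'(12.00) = -0.27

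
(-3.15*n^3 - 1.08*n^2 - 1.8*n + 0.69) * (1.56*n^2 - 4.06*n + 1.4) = -4.914*n^5 + 11.1042*n^4 - 2.8332*n^3 + 6.8724*n^2 - 5.3214*n + 0.966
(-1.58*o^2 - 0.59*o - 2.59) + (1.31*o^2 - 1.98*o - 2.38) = -0.27*o^2 - 2.57*o - 4.97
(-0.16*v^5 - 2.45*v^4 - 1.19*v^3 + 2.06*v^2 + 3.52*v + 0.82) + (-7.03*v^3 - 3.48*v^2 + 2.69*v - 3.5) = -0.16*v^5 - 2.45*v^4 - 8.22*v^3 - 1.42*v^2 + 6.21*v - 2.68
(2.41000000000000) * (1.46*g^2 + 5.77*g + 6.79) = 3.5186*g^2 + 13.9057*g + 16.3639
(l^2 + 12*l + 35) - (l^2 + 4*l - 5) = 8*l + 40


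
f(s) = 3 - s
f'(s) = -1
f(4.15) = -1.15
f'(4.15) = -1.00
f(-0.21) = 3.21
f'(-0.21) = -1.00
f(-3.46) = 6.46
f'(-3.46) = -1.00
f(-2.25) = 5.25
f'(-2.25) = -1.00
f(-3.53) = 6.53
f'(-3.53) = -1.00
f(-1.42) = 4.42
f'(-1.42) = -1.00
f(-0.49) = 3.49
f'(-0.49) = -1.00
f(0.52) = 2.48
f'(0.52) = -1.00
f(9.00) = -6.00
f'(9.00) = -1.00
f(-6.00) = 9.00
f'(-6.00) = -1.00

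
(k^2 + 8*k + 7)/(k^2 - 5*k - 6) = (k + 7)/(k - 6)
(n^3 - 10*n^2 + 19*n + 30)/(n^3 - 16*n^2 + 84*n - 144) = (n^2 - 4*n - 5)/(n^2 - 10*n + 24)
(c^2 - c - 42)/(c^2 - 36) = (c - 7)/(c - 6)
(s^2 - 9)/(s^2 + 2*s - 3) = (s - 3)/(s - 1)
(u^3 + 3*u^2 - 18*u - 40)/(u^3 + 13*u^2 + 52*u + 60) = (u - 4)/(u + 6)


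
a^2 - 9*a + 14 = (a - 7)*(a - 2)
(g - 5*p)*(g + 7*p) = g^2 + 2*g*p - 35*p^2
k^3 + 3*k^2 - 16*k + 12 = (k - 2)*(k - 1)*(k + 6)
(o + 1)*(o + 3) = o^2 + 4*o + 3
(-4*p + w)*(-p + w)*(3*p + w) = 12*p^3 - 11*p^2*w - 2*p*w^2 + w^3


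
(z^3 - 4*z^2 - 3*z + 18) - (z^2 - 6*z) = z^3 - 5*z^2 + 3*z + 18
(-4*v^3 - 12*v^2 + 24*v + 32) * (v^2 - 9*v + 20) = -4*v^5 + 24*v^4 + 52*v^3 - 424*v^2 + 192*v + 640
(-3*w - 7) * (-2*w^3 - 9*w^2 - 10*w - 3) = 6*w^4 + 41*w^3 + 93*w^2 + 79*w + 21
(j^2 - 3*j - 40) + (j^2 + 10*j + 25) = 2*j^2 + 7*j - 15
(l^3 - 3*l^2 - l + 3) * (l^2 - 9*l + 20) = l^5 - 12*l^4 + 46*l^3 - 48*l^2 - 47*l + 60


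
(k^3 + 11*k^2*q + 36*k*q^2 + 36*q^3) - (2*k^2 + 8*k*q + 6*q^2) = k^3 + 11*k^2*q - 2*k^2 + 36*k*q^2 - 8*k*q + 36*q^3 - 6*q^2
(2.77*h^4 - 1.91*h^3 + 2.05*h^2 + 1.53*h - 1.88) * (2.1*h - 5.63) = 5.817*h^5 - 19.6061*h^4 + 15.0583*h^3 - 8.3285*h^2 - 12.5619*h + 10.5844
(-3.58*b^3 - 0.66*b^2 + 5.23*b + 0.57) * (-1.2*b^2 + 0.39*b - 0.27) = 4.296*b^5 - 0.6042*b^4 - 5.5668*b^3 + 1.5339*b^2 - 1.1898*b - 0.1539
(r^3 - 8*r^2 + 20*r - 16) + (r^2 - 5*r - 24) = r^3 - 7*r^2 + 15*r - 40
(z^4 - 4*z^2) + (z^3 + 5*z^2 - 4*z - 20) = z^4 + z^3 + z^2 - 4*z - 20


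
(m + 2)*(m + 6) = m^2 + 8*m + 12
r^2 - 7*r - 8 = (r - 8)*(r + 1)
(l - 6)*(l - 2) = l^2 - 8*l + 12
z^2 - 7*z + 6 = (z - 6)*(z - 1)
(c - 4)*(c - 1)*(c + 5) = c^3 - 21*c + 20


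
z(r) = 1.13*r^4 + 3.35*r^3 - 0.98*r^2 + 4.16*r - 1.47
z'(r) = 4.52*r^3 + 10.05*r^2 - 1.96*r + 4.16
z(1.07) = 7.44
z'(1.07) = 19.11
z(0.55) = 1.18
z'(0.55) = 6.87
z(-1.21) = -11.45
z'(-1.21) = 13.24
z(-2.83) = -24.54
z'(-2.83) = -12.25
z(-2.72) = -25.60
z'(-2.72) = -7.11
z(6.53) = 2971.32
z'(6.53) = 1678.47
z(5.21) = 1299.95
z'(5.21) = 905.97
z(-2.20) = -24.57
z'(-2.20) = 8.99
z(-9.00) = 4853.49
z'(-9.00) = -2459.23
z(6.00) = 2176.29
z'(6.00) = 1330.52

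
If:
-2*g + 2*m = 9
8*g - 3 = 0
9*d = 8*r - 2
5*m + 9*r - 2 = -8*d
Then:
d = -197/145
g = 3/8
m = 39/8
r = -1483/1160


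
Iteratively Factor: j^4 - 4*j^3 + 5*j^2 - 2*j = (j)*(j^3 - 4*j^2 + 5*j - 2) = j*(j - 1)*(j^2 - 3*j + 2) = j*(j - 1)^2*(j - 2)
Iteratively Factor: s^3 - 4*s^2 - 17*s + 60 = (s - 3)*(s^2 - s - 20) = (s - 3)*(s + 4)*(s - 5)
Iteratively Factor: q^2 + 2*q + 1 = (q + 1)*(q + 1)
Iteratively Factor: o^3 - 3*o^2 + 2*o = (o)*(o^2 - 3*o + 2) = o*(o - 2)*(o - 1)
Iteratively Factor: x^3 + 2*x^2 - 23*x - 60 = (x + 3)*(x^2 - x - 20) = (x + 3)*(x + 4)*(x - 5)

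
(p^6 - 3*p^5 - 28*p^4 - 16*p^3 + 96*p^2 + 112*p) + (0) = p^6 - 3*p^5 - 28*p^4 - 16*p^3 + 96*p^2 + 112*p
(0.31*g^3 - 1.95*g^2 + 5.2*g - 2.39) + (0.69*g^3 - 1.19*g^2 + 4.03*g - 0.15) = 1.0*g^3 - 3.14*g^2 + 9.23*g - 2.54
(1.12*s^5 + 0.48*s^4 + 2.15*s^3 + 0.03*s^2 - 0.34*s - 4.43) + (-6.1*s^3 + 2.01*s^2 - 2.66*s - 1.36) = 1.12*s^5 + 0.48*s^4 - 3.95*s^3 + 2.04*s^2 - 3.0*s - 5.79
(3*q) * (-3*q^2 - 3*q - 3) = -9*q^3 - 9*q^2 - 9*q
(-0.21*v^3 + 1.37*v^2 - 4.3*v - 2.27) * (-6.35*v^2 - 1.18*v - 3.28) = 1.3335*v^5 - 8.4517*v^4 + 26.3772*v^3 + 14.9949*v^2 + 16.7826*v + 7.4456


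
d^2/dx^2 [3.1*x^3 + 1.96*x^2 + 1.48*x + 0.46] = 18.6*x + 3.92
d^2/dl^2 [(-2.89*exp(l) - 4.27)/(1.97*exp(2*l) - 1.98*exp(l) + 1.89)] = (-11.215801*exp(4*l) - 77.558506*exp(3*l) + 114.528708*exp(2*l) + 36.038898*exp(l) - 26.302563)*exp(l)/(7.645373*exp(6*l) - 23.052546*exp(5*l) + 45.174267*exp(4*l) - 51.995196*exp(3*l) + 43.339779*exp(2*l) - 21.218274*exp(l) + 6.751269)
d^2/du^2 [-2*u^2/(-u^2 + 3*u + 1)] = 4*(3*u^3 + 3*u^2 + 1)/(u^6 - 9*u^5 + 24*u^4 - 9*u^3 - 24*u^2 - 9*u - 1)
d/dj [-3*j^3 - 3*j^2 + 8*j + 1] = -9*j^2 - 6*j + 8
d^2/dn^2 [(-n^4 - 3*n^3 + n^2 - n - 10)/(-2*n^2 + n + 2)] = 2*(4*n^6 - 6*n^5 - 9*n^4 + 33*n^3 + 150*n^2 - 12*n + 44)/(8*n^6 - 12*n^5 - 18*n^4 + 23*n^3 + 18*n^2 - 12*n - 8)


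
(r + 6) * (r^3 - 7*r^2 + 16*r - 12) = r^4 - r^3 - 26*r^2 + 84*r - 72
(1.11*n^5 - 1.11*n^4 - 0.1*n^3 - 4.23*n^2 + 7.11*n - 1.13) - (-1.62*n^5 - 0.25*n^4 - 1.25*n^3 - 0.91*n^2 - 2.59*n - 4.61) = 2.73*n^5 - 0.86*n^4 + 1.15*n^3 - 3.32*n^2 + 9.7*n + 3.48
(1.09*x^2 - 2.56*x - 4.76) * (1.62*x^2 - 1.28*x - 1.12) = 1.7658*x^4 - 5.5424*x^3 - 5.6552*x^2 + 8.96*x + 5.3312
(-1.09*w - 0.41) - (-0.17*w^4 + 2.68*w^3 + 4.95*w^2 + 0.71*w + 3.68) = 0.17*w^4 - 2.68*w^3 - 4.95*w^2 - 1.8*w - 4.09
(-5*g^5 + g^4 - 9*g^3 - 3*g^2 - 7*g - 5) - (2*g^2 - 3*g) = -5*g^5 + g^4 - 9*g^3 - 5*g^2 - 4*g - 5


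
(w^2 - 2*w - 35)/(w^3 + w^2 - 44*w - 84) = (w + 5)/(w^2 + 8*w + 12)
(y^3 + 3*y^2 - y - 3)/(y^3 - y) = (y + 3)/y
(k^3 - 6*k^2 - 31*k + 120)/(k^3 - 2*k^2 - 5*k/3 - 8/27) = 27*(-k^3 + 6*k^2 + 31*k - 120)/(-27*k^3 + 54*k^2 + 45*k + 8)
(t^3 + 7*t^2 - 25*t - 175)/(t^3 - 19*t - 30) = (t^2 + 12*t + 35)/(t^2 + 5*t + 6)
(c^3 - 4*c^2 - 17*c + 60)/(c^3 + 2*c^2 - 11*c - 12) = (c - 5)/(c + 1)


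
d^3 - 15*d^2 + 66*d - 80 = (d - 8)*(d - 5)*(d - 2)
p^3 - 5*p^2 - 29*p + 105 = (p - 7)*(p - 3)*(p + 5)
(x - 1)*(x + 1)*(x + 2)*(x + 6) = x^4 + 8*x^3 + 11*x^2 - 8*x - 12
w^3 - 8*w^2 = w^2*(w - 8)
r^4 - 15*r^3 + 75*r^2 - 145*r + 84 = (r - 7)*(r - 4)*(r - 3)*(r - 1)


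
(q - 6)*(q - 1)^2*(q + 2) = q^4 - 6*q^3 - 3*q^2 + 20*q - 12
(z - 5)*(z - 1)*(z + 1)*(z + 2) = z^4 - 3*z^3 - 11*z^2 + 3*z + 10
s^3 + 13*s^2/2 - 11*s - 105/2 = (s - 3)*(s + 5/2)*(s + 7)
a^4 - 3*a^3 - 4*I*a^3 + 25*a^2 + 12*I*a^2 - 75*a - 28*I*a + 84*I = (a - 3)*(a - 7*I)*(a - I)*(a + 4*I)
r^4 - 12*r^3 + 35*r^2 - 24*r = r*(r - 8)*(r - 3)*(r - 1)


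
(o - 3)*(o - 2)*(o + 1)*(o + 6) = o^4 + 2*o^3 - 23*o^2 + 12*o + 36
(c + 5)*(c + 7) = c^2 + 12*c + 35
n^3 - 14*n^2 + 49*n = n*(n - 7)^2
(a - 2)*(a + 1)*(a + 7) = a^3 + 6*a^2 - 9*a - 14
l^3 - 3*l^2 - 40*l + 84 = (l - 7)*(l - 2)*(l + 6)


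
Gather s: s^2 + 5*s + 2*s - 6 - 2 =s^2 + 7*s - 8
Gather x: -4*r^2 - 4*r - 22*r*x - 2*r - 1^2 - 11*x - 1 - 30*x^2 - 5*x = -4*r^2 - 6*r - 30*x^2 + x*(-22*r - 16) - 2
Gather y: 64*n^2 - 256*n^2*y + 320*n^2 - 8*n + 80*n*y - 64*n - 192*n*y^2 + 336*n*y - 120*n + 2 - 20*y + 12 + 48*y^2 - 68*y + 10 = 384*n^2 - 192*n + y^2*(48 - 192*n) + y*(-256*n^2 + 416*n - 88) + 24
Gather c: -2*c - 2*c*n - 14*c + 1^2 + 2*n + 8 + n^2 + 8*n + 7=c*(-2*n - 16) + n^2 + 10*n + 16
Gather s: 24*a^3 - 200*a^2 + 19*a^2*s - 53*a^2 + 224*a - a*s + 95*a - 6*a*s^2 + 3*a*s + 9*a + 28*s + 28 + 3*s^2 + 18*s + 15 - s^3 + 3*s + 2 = 24*a^3 - 253*a^2 + 328*a - s^3 + s^2*(3 - 6*a) + s*(19*a^2 + 2*a + 49) + 45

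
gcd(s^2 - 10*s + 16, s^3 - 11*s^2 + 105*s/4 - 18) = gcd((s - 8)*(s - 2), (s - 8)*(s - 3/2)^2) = s - 8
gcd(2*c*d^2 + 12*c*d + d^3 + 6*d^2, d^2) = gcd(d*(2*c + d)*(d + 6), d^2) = d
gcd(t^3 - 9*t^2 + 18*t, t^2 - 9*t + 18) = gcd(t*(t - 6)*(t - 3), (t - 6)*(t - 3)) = t^2 - 9*t + 18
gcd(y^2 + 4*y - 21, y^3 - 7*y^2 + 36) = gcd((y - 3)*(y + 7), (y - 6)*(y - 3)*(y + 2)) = y - 3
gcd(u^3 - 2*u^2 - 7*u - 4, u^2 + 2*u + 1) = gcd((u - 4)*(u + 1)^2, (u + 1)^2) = u^2 + 2*u + 1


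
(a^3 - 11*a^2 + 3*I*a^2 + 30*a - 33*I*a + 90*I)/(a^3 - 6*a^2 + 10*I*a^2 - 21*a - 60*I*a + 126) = (a - 5)/(a + 7*I)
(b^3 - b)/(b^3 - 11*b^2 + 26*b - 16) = b*(b + 1)/(b^2 - 10*b + 16)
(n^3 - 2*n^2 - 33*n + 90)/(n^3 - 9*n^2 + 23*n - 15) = (n + 6)/(n - 1)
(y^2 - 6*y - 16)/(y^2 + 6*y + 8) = (y - 8)/(y + 4)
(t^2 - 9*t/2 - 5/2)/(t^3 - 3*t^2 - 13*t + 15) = (t + 1/2)/(t^2 + 2*t - 3)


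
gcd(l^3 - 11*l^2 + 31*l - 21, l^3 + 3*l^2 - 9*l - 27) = l - 3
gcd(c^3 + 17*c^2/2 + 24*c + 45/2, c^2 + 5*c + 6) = c + 3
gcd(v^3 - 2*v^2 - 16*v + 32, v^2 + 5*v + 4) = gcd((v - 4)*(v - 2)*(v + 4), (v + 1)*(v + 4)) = v + 4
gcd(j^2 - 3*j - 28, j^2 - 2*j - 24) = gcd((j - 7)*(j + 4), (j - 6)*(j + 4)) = j + 4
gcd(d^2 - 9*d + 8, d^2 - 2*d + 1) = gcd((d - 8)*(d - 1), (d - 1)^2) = d - 1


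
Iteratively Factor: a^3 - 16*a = (a - 4)*(a^2 + 4*a) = (a - 4)*(a + 4)*(a)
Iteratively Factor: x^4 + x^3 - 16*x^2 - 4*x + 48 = (x - 2)*(x^3 + 3*x^2 - 10*x - 24) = (x - 2)*(x + 4)*(x^2 - x - 6) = (x - 2)*(x + 2)*(x + 4)*(x - 3)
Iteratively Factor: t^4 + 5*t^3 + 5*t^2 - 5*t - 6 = (t + 2)*(t^3 + 3*t^2 - t - 3) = (t + 2)*(t + 3)*(t^2 - 1) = (t - 1)*(t + 2)*(t + 3)*(t + 1)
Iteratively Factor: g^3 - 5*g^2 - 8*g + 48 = (g + 3)*(g^2 - 8*g + 16) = (g - 4)*(g + 3)*(g - 4)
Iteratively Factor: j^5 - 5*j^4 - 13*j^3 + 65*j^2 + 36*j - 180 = (j - 3)*(j^4 - 2*j^3 - 19*j^2 + 8*j + 60) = (j - 3)*(j + 2)*(j^3 - 4*j^2 - 11*j + 30) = (j - 5)*(j - 3)*(j + 2)*(j^2 + j - 6) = (j - 5)*(j - 3)*(j - 2)*(j + 2)*(j + 3)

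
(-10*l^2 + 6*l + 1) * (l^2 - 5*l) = -10*l^4 + 56*l^3 - 29*l^2 - 5*l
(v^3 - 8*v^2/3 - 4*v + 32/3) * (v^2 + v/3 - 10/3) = v^5 - 7*v^4/3 - 74*v^3/9 + 164*v^2/9 + 152*v/9 - 320/9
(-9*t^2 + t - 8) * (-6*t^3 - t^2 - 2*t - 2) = 54*t^5 + 3*t^4 + 65*t^3 + 24*t^2 + 14*t + 16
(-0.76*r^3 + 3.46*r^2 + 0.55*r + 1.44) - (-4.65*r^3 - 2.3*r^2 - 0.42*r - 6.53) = 3.89*r^3 + 5.76*r^2 + 0.97*r + 7.97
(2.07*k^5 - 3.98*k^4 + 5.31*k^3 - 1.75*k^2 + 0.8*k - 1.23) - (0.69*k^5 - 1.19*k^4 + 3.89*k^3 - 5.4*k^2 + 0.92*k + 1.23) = 1.38*k^5 - 2.79*k^4 + 1.42*k^3 + 3.65*k^2 - 0.12*k - 2.46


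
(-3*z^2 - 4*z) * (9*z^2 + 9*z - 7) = -27*z^4 - 63*z^3 - 15*z^2 + 28*z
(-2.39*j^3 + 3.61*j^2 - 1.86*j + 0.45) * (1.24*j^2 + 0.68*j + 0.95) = -2.9636*j^5 + 2.8512*j^4 - 2.1221*j^3 + 2.7227*j^2 - 1.461*j + 0.4275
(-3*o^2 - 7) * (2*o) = -6*o^3 - 14*o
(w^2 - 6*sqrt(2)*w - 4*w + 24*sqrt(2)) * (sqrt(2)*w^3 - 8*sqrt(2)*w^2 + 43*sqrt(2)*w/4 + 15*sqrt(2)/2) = sqrt(2)*w^5 - 12*sqrt(2)*w^4 - 12*w^4 + 171*sqrt(2)*w^3/4 + 144*w^3 - 513*w^2 - 71*sqrt(2)*w^2/2 - 30*sqrt(2)*w + 426*w + 360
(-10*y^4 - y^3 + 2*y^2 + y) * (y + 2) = -10*y^5 - 21*y^4 + 5*y^2 + 2*y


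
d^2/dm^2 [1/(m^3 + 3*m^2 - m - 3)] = 2*(-3*(m + 1)*(m^3 + 3*m^2 - m - 3) + (3*m^2 + 6*m - 1)^2)/(m^3 + 3*m^2 - m - 3)^3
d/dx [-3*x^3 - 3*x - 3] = -9*x^2 - 3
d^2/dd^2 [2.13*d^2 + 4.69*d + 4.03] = 4.26000000000000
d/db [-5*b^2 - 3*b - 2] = -10*b - 3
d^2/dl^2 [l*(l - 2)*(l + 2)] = 6*l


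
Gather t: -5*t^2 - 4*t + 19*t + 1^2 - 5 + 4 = -5*t^2 + 15*t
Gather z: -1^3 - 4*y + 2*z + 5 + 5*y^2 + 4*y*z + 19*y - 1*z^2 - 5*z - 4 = 5*y^2 + 15*y - z^2 + z*(4*y - 3)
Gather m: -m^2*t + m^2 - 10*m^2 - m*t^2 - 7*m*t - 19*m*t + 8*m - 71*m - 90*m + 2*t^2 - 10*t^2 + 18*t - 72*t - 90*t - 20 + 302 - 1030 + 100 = m^2*(-t - 9) + m*(-t^2 - 26*t - 153) - 8*t^2 - 144*t - 648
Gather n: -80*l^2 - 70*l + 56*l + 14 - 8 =-80*l^2 - 14*l + 6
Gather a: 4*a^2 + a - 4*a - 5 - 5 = 4*a^2 - 3*a - 10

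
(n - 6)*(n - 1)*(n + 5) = n^3 - 2*n^2 - 29*n + 30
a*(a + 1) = a^2 + a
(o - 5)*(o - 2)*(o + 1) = o^3 - 6*o^2 + 3*o + 10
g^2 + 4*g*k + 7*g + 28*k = (g + 7)*(g + 4*k)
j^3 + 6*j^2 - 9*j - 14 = (j - 2)*(j + 1)*(j + 7)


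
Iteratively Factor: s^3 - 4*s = (s)*(s^2 - 4) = s*(s + 2)*(s - 2)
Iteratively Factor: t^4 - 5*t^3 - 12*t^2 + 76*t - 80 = (t - 2)*(t^3 - 3*t^2 - 18*t + 40) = (t - 5)*(t - 2)*(t^2 + 2*t - 8) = (t - 5)*(t - 2)^2*(t + 4)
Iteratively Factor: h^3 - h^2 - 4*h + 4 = (h - 1)*(h^2 - 4) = (h - 1)*(h + 2)*(h - 2)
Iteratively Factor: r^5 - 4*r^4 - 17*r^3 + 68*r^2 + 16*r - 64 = (r + 4)*(r^4 - 8*r^3 + 15*r^2 + 8*r - 16) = (r - 1)*(r + 4)*(r^3 - 7*r^2 + 8*r + 16) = (r - 4)*(r - 1)*(r + 4)*(r^2 - 3*r - 4) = (r - 4)^2*(r - 1)*(r + 4)*(r + 1)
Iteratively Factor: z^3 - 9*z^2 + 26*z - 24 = (z - 4)*(z^2 - 5*z + 6) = (z - 4)*(z - 3)*(z - 2)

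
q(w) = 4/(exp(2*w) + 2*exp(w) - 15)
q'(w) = 4*(-2*exp(2*w) - 2*exp(w))/(exp(2*w) + 2*exp(w) - 15)^2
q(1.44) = 0.36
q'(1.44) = -1.39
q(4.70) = 0.00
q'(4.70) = -0.00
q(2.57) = 0.02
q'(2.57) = -0.04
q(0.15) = -0.35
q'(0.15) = -0.16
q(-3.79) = -0.27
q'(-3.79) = -0.00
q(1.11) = 14.49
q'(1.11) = -1285.18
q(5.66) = 0.00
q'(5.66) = -0.00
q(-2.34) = -0.27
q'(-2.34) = -0.00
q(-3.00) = -0.27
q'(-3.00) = 0.00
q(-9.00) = -0.27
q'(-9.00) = 0.00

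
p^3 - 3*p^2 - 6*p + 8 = (p - 4)*(p - 1)*(p + 2)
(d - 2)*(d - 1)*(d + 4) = d^3 + d^2 - 10*d + 8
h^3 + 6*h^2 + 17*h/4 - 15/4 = (h - 1/2)*(h + 3/2)*(h + 5)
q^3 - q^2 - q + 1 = (q - 1)^2*(q + 1)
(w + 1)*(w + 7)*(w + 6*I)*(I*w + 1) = I*w^4 - 5*w^3 + 8*I*w^3 - 40*w^2 + 13*I*w^2 - 35*w + 48*I*w + 42*I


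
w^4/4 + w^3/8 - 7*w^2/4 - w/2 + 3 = (w/2 + 1)^2*(w - 2)*(w - 3/2)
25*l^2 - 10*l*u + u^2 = (-5*l + u)^2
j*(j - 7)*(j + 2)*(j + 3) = j^4 - 2*j^3 - 29*j^2 - 42*j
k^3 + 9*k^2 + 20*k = k*(k + 4)*(k + 5)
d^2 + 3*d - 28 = (d - 4)*(d + 7)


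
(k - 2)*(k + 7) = k^2 + 5*k - 14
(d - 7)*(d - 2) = d^2 - 9*d + 14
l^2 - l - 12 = (l - 4)*(l + 3)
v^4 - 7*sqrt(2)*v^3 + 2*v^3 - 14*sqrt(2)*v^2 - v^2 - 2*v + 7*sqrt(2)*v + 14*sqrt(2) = (v - 1)*(v + 1)*(v + 2)*(v - 7*sqrt(2))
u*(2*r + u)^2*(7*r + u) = 28*r^3*u + 32*r^2*u^2 + 11*r*u^3 + u^4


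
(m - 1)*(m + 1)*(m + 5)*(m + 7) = m^4 + 12*m^3 + 34*m^2 - 12*m - 35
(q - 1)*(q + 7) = q^2 + 6*q - 7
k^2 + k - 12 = (k - 3)*(k + 4)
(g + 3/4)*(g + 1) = g^2 + 7*g/4 + 3/4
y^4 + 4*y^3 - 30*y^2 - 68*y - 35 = (y - 5)*(y + 7)*(-I*y - I)*(I*y + I)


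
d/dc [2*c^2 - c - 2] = 4*c - 1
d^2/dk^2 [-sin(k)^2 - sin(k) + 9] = sin(k) - 2*cos(2*k)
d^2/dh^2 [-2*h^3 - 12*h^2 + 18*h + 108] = -12*h - 24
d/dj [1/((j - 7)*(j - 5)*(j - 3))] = (-(j - 7)*(j - 5) - (j - 7)*(j - 3) - (j - 5)*(j - 3))/((j - 7)^2*(j - 5)^2*(j - 3)^2)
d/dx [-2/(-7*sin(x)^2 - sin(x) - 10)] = -2*(14*sin(x) + 1)*cos(x)/(7*sin(x)^2 + sin(x) + 10)^2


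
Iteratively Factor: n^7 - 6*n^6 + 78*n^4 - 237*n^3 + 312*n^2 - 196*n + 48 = (n + 4)*(n^6 - 10*n^5 + 40*n^4 - 82*n^3 + 91*n^2 - 52*n + 12) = (n - 1)*(n + 4)*(n^5 - 9*n^4 + 31*n^3 - 51*n^2 + 40*n - 12) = (n - 1)^2*(n + 4)*(n^4 - 8*n^3 + 23*n^2 - 28*n + 12) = (n - 2)*(n - 1)^2*(n + 4)*(n^3 - 6*n^2 + 11*n - 6) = (n - 2)*(n - 1)^3*(n + 4)*(n^2 - 5*n + 6) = (n - 3)*(n - 2)*(n - 1)^3*(n + 4)*(n - 2)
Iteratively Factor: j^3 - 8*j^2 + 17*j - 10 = (j - 1)*(j^2 - 7*j + 10) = (j - 2)*(j - 1)*(j - 5)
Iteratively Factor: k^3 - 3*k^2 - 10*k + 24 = (k - 4)*(k^2 + k - 6) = (k - 4)*(k - 2)*(k + 3)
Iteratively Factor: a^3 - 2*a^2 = (a)*(a^2 - 2*a) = a*(a - 2)*(a)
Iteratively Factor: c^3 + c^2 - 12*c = (c + 4)*(c^2 - 3*c) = c*(c + 4)*(c - 3)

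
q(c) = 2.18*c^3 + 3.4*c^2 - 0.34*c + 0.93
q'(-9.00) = 468.20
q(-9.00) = -1309.83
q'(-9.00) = 468.20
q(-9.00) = -1309.83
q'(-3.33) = 49.54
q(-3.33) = -40.73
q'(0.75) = 8.44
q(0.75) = 3.51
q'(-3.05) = 39.76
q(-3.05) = -28.26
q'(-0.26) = -1.67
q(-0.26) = 1.21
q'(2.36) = 52.13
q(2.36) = 47.72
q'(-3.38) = 51.39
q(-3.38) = -43.26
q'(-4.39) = 95.85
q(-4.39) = -116.49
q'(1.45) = 23.27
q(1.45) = 14.23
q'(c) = 6.54*c^2 + 6.8*c - 0.34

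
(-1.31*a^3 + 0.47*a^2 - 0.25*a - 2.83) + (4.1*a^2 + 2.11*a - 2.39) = -1.31*a^3 + 4.57*a^2 + 1.86*a - 5.22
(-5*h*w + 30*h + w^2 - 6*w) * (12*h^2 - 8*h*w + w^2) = -60*h^3*w + 360*h^3 + 52*h^2*w^2 - 312*h^2*w - 13*h*w^3 + 78*h*w^2 + w^4 - 6*w^3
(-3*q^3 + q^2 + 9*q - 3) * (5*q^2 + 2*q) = -15*q^5 - q^4 + 47*q^3 + 3*q^2 - 6*q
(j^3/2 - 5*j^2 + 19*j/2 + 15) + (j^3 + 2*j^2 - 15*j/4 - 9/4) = 3*j^3/2 - 3*j^2 + 23*j/4 + 51/4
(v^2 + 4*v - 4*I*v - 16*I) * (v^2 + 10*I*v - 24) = v^4 + 4*v^3 + 6*I*v^3 + 16*v^2 + 24*I*v^2 + 64*v + 96*I*v + 384*I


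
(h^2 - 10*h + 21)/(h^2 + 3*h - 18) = (h - 7)/(h + 6)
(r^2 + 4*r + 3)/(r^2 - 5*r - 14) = (r^2 + 4*r + 3)/(r^2 - 5*r - 14)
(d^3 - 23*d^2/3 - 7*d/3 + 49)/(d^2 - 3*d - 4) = (-3*d^3 + 23*d^2 + 7*d - 147)/(3*(-d^2 + 3*d + 4))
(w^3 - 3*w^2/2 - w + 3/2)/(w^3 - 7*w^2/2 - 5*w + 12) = (w^2 - 1)/(w^2 - 2*w - 8)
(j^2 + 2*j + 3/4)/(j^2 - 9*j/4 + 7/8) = 2*(4*j^2 + 8*j + 3)/(8*j^2 - 18*j + 7)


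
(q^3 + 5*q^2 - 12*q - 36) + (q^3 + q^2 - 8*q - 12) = 2*q^3 + 6*q^2 - 20*q - 48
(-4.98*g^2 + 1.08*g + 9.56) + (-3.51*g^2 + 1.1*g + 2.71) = -8.49*g^2 + 2.18*g + 12.27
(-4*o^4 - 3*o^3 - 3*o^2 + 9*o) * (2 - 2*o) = 8*o^5 - 2*o^4 - 24*o^2 + 18*o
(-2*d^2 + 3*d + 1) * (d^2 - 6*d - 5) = -2*d^4 + 15*d^3 - 7*d^2 - 21*d - 5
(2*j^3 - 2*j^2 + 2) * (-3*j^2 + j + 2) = -6*j^5 + 8*j^4 + 2*j^3 - 10*j^2 + 2*j + 4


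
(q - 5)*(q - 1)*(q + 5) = q^3 - q^2 - 25*q + 25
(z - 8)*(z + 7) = z^2 - z - 56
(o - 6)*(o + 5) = o^2 - o - 30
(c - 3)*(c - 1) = c^2 - 4*c + 3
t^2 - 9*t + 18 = (t - 6)*(t - 3)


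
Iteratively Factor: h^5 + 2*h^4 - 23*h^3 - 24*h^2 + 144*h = (h - 3)*(h^4 + 5*h^3 - 8*h^2 - 48*h) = (h - 3)^2*(h^3 + 8*h^2 + 16*h) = (h - 3)^2*(h + 4)*(h^2 + 4*h) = (h - 3)^2*(h + 4)^2*(h)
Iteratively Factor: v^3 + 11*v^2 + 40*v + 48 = (v + 3)*(v^2 + 8*v + 16) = (v + 3)*(v + 4)*(v + 4)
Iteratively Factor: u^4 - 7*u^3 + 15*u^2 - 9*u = (u - 3)*(u^3 - 4*u^2 + 3*u) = u*(u - 3)*(u^2 - 4*u + 3) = u*(u - 3)*(u - 1)*(u - 3)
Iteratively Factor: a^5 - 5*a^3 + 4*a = (a + 1)*(a^4 - a^3 - 4*a^2 + 4*a) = (a + 1)*(a + 2)*(a^3 - 3*a^2 + 2*a) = (a - 2)*(a + 1)*(a + 2)*(a^2 - a) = (a - 2)*(a - 1)*(a + 1)*(a + 2)*(a)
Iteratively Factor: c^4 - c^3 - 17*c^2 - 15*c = (c + 3)*(c^3 - 4*c^2 - 5*c) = c*(c + 3)*(c^2 - 4*c - 5) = c*(c + 1)*(c + 3)*(c - 5)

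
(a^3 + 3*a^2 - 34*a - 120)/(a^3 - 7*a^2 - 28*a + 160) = (a^2 - 2*a - 24)/(a^2 - 12*a + 32)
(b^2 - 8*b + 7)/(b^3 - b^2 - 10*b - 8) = (-b^2 + 8*b - 7)/(-b^3 + b^2 + 10*b + 8)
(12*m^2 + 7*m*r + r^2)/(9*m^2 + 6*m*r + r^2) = (4*m + r)/(3*m + r)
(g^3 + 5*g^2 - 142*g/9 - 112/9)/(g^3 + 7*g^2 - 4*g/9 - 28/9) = (3*g - 8)/(3*g - 2)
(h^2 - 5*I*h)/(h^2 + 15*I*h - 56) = h*(h - 5*I)/(h^2 + 15*I*h - 56)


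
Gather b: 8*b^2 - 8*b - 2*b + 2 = 8*b^2 - 10*b + 2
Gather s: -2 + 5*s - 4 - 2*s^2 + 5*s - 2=-2*s^2 + 10*s - 8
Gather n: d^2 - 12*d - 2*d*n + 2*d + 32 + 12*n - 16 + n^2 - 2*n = d^2 - 10*d + n^2 + n*(10 - 2*d) + 16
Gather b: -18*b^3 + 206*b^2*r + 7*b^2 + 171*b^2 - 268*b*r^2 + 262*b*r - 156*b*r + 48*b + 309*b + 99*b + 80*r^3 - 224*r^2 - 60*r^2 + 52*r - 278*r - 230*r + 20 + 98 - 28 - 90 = -18*b^3 + b^2*(206*r + 178) + b*(-268*r^2 + 106*r + 456) + 80*r^3 - 284*r^2 - 456*r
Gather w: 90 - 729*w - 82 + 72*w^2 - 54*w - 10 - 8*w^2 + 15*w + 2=64*w^2 - 768*w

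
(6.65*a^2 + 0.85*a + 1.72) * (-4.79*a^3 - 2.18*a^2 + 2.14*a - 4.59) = -31.8535*a^5 - 18.5685*a^4 + 4.1392*a^3 - 32.4541*a^2 - 0.2207*a - 7.8948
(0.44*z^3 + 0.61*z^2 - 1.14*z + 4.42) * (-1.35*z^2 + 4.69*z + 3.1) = -0.594*z^5 + 1.2401*z^4 + 5.7639*z^3 - 9.4226*z^2 + 17.1958*z + 13.702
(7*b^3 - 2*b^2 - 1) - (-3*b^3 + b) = 10*b^3 - 2*b^2 - b - 1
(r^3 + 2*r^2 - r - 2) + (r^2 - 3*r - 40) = r^3 + 3*r^2 - 4*r - 42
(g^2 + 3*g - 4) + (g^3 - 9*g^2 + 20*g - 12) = g^3 - 8*g^2 + 23*g - 16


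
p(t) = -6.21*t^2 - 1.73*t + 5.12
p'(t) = -12.42*t - 1.73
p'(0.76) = -11.17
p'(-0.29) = 1.87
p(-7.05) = -291.34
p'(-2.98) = 35.28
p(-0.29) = 5.10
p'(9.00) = -113.51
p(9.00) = -513.46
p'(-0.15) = 0.13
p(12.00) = -909.88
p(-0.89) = 1.74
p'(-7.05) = 85.83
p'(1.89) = -25.20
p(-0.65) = 3.62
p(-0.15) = 5.24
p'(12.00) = -150.77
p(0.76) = 0.22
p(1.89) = -20.33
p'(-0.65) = 6.34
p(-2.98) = -44.87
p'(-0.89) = 9.32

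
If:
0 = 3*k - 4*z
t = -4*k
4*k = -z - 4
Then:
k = -16/19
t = 64/19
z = -12/19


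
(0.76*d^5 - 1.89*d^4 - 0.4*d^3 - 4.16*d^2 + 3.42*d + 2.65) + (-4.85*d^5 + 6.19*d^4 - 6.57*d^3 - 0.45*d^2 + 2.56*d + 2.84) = -4.09*d^5 + 4.3*d^4 - 6.97*d^3 - 4.61*d^2 + 5.98*d + 5.49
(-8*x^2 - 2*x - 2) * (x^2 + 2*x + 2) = -8*x^4 - 18*x^3 - 22*x^2 - 8*x - 4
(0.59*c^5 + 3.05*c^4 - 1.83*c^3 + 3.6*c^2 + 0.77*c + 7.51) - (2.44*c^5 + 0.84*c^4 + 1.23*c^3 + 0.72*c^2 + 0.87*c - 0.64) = -1.85*c^5 + 2.21*c^4 - 3.06*c^3 + 2.88*c^2 - 0.1*c + 8.15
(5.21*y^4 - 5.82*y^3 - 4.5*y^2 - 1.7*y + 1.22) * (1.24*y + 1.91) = 6.4604*y^5 + 2.7343*y^4 - 16.6962*y^3 - 10.703*y^2 - 1.7342*y + 2.3302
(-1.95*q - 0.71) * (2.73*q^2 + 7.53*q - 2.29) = -5.3235*q^3 - 16.6218*q^2 - 0.880800000000001*q + 1.6259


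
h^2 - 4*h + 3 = (h - 3)*(h - 1)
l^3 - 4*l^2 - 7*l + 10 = (l - 5)*(l - 1)*(l + 2)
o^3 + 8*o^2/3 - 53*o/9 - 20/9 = (o - 5/3)*(o + 1/3)*(o + 4)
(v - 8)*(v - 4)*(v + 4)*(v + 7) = v^4 - v^3 - 72*v^2 + 16*v + 896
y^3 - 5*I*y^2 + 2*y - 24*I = (y - 4*I)*(y - 3*I)*(y + 2*I)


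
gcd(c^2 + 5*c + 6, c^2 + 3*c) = c + 3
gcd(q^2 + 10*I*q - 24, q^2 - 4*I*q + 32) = q + 4*I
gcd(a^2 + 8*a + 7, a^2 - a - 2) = a + 1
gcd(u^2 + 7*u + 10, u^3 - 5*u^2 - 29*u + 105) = u + 5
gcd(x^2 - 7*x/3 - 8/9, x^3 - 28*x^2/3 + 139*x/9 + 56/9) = x^2 - 7*x/3 - 8/9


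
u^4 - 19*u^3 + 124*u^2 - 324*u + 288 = (u - 8)*(u - 6)*(u - 3)*(u - 2)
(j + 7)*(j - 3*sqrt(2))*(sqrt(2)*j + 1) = sqrt(2)*j^3 - 5*j^2 + 7*sqrt(2)*j^2 - 35*j - 3*sqrt(2)*j - 21*sqrt(2)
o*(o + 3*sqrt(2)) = o^2 + 3*sqrt(2)*o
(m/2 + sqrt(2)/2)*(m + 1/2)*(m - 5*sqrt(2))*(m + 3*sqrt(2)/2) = m^4/2 - 5*sqrt(2)*m^3/4 + m^3/4 - 11*m^2 - 5*sqrt(2)*m^2/8 - 15*sqrt(2)*m/2 - 11*m/2 - 15*sqrt(2)/4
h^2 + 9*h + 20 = (h + 4)*(h + 5)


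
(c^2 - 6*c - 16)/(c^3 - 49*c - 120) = (c + 2)/(c^2 + 8*c + 15)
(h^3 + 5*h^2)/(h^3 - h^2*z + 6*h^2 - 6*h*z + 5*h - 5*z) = h^2/(h^2 - h*z + h - z)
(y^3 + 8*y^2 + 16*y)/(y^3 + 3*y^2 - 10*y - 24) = y*(y + 4)/(y^2 - y - 6)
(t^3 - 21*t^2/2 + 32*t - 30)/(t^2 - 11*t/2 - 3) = (2*t^2 - 9*t + 10)/(2*t + 1)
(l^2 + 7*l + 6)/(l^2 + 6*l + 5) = (l + 6)/(l + 5)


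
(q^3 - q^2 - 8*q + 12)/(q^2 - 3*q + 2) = (q^2 + q - 6)/(q - 1)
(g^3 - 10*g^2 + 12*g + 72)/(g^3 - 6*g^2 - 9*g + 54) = (g^2 - 4*g - 12)/(g^2 - 9)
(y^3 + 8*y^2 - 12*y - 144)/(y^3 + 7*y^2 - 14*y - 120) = (y + 6)/(y + 5)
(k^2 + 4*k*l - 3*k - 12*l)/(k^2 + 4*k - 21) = (k + 4*l)/(k + 7)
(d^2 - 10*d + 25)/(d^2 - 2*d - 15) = (d - 5)/(d + 3)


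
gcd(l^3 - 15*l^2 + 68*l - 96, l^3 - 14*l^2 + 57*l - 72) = l^2 - 11*l + 24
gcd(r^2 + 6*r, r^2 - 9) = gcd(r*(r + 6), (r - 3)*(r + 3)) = 1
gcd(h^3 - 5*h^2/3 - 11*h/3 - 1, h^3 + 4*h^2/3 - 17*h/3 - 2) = h + 1/3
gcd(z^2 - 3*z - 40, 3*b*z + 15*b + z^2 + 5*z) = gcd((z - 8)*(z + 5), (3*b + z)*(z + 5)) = z + 5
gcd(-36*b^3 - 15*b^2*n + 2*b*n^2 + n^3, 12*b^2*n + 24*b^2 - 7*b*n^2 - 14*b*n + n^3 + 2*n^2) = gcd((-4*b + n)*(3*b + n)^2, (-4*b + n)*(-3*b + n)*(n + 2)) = 4*b - n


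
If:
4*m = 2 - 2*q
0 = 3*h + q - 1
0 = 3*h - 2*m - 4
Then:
No Solution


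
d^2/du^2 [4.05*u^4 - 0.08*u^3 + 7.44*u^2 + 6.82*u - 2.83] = 48.6*u^2 - 0.48*u + 14.88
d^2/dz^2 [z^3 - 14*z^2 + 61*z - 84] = 6*z - 28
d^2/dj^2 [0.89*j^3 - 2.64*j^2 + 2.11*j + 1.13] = 5.34*j - 5.28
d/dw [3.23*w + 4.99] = 3.23000000000000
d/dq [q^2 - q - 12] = 2*q - 1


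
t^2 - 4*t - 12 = (t - 6)*(t + 2)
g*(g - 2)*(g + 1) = g^3 - g^2 - 2*g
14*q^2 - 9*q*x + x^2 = (-7*q + x)*(-2*q + x)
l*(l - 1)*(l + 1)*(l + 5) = l^4 + 5*l^3 - l^2 - 5*l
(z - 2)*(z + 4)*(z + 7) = z^3 + 9*z^2 + 6*z - 56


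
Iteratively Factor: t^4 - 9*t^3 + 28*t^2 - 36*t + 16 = (t - 4)*(t^3 - 5*t^2 + 8*t - 4) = (t - 4)*(t - 1)*(t^2 - 4*t + 4) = (t - 4)*(t - 2)*(t - 1)*(t - 2)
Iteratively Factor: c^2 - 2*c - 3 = (c + 1)*(c - 3)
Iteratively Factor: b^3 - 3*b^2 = (b)*(b^2 - 3*b) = b*(b - 3)*(b)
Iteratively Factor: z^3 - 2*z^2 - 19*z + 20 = (z + 4)*(z^2 - 6*z + 5) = (z - 5)*(z + 4)*(z - 1)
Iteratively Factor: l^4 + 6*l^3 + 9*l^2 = (l)*(l^3 + 6*l^2 + 9*l) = l*(l + 3)*(l^2 + 3*l) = l^2*(l + 3)*(l + 3)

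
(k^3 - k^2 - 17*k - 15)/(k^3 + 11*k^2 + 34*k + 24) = (k^2 - 2*k - 15)/(k^2 + 10*k + 24)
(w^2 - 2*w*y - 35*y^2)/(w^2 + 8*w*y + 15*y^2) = (w - 7*y)/(w + 3*y)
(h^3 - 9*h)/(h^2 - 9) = h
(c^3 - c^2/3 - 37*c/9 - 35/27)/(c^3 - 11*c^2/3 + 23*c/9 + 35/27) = (3*c + 5)/(3*c - 5)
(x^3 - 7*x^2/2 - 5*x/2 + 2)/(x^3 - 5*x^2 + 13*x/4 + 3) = 2*(2*x^2 + x - 1)/(4*x^2 - 4*x - 3)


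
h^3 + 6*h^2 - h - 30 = (h - 2)*(h + 3)*(h + 5)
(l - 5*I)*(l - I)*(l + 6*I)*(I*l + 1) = I*l^4 + l^3 + 31*I*l^2 + 61*l - 30*I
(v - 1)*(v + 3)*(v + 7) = v^3 + 9*v^2 + 11*v - 21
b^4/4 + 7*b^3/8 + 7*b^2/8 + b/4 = b*(b/4 + 1/4)*(b + 1/2)*(b + 2)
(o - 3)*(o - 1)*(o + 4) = o^3 - 13*o + 12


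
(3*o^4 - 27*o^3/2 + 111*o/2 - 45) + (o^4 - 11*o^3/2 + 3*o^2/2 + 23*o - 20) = 4*o^4 - 19*o^3 + 3*o^2/2 + 157*o/2 - 65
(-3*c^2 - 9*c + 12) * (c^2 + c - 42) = -3*c^4 - 12*c^3 + 129*c^2 + 390*c - 504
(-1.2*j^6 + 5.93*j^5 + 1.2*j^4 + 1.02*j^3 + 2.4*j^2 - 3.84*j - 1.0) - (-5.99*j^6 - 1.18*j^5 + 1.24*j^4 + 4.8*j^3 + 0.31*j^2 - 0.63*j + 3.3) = 4.79*j^6 + 7.11*j^5 - 0.04*j^4 - 3.78*j^3 + 2.09*j^2 - 3.21*j - 4.3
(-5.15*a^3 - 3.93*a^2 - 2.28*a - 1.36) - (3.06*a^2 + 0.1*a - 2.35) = -5.15*a^3 - 6.99*a^2 - 2.38*a + 0.99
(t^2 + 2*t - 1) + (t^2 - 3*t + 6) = 2*t^2 - t + 5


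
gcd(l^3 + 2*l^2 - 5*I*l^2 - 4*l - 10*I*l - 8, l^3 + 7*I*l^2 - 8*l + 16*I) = l - I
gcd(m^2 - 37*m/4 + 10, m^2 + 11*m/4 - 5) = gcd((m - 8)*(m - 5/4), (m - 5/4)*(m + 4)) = m - 5/4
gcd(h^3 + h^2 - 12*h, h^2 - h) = h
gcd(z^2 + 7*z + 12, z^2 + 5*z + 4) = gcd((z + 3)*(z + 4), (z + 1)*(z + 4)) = z + 4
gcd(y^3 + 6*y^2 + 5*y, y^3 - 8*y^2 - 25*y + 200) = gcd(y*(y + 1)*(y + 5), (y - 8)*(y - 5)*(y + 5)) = y + 5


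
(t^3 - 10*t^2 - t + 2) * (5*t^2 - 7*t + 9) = 5*t^5 - 57*t^4 + 74*t^3 - 73*t^2 - 23*t + 18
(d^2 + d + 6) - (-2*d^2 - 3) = 3*d^2 + d + 9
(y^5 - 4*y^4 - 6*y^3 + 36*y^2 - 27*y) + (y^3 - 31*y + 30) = y^5 - 4*y^4 - 5*y^3 + 36*y^2 - 58*y + 30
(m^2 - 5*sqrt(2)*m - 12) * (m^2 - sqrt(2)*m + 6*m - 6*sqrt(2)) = m^4 - 6*sqrt(2)*m^3 + 6*m^3 - 36*sqrt(2)*m^2 - 2*m^2 - 12*m + 12*sqrt(2)*m + 72*sqrt(2)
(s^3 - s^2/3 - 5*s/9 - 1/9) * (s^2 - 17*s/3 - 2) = s^5 - 6*s^4 - 2*s^3/3 + 100*s^2/27 + 47*s/27 + 2/9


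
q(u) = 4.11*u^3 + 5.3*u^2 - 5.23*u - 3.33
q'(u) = 12.33*u^2 + 10.6*u - 5.23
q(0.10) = -3.80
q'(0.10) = -4.05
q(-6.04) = -684.02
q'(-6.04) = 380.56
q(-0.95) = 2.90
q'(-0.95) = -4.17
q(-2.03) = -5.25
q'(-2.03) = 24.06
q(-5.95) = -650.33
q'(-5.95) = 368.21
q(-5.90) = -632.09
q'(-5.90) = 361.44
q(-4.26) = -202.61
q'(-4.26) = 173.37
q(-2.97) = -48.72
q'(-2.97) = 72.05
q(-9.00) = -2523.15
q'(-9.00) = 898.10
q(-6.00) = -668.91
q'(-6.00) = 375.05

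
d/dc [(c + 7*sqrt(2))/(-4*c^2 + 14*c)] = (-c*(2*c - 7) + (c + 7*sqrt(2))*(4*c - 7))/(2*c^2*(2*c - 7)^2)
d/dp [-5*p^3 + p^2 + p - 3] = -15*p^2 + 2*p + 1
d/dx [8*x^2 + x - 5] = 16*x + 1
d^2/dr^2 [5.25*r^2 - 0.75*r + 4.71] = 10.5000000000000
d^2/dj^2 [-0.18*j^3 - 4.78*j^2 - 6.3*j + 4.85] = -1.08*j - 9.56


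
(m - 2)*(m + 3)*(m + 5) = m^3 + 6*m^2 - m - 30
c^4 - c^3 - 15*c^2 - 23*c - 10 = (c - 5)*(c + 1)^2*(c + 2)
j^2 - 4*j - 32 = (j - 8)*(j + 4)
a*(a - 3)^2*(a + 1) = a^4 - 5*a^3 + 3*a^2 + 9*a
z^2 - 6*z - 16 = (z - 8)*(z + 2)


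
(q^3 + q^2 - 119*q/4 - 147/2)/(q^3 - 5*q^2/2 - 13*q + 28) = (q^2 - 5*q/2 - 21)/(q^2 - 6*q + 8)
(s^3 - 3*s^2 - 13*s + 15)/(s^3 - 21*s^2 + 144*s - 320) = (s^2 + 2*s - 3)/(s^2 - 16*s + 64)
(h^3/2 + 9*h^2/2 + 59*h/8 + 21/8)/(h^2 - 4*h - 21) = (4*h^3 + 36*h^2 + 59*h + 21)/(8*(h^2 - 4*h - 21))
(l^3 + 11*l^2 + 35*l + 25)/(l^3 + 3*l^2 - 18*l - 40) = (l^2 + 6*l + 5)/(l^2 - 2*l - 8)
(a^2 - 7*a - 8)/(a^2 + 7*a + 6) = (a - 8)/(a + 6)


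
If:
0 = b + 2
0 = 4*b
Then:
No Solution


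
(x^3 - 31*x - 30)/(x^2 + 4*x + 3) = (x^2 - x - 30)/(x + 3)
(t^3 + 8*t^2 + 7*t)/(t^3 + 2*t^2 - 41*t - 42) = t/(t - 6)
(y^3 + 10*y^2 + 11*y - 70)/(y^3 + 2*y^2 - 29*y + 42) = (y + 5)/(y - 3)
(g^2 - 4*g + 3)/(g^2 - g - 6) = (g - 1)/(g + 2)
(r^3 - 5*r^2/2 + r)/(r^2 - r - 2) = r*(2*r - 1)/(2*(r + 1))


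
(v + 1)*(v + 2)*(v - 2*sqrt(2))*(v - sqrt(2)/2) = v^4 - 5*sqrt(2)*v^3/2 + 3*v^3 - 15*sqrt(2)*v^2/2 + 4*v^2 - 5*sqrt(2)*v + 6*v + 4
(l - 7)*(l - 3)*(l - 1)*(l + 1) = l^4 - 10*l^3 + 20*l^2 + 10*l - 21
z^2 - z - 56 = (z - 8)*(z + 7)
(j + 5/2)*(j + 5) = j^2 + 15*j/2 + 25/2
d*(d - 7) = d^2 - 7*d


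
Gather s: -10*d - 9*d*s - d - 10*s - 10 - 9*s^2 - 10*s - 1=-11*d - 9*s^2 + s*(-9*d - 20) - 11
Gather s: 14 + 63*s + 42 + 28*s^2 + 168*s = 28*s^2 + 231*s + 56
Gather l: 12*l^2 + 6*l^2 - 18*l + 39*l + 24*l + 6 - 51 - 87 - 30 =18*l^2 + 45*l - 162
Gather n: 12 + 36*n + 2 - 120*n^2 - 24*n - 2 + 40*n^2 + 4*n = -80*n^2 + 16*n + 12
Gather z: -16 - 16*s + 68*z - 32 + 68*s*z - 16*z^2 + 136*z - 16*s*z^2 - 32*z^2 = -16*s + z^2*(-16*s - 48) + z*(68*s + 204) - 48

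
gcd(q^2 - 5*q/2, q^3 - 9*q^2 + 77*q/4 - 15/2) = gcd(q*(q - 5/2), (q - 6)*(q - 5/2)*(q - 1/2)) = q - 5/2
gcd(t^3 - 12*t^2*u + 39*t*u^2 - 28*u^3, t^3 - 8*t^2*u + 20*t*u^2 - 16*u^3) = t - 4*u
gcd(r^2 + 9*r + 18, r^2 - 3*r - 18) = r + 3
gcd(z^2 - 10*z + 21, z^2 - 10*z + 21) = z^2 - 10*z + 21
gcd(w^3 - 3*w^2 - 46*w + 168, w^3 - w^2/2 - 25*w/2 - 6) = w - 4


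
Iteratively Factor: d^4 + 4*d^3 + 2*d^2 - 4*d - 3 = (d + 3)*(d^3 + d^2 - d - 1) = (d + 1)*(d + 3)*(d^2 - 1) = (d + 1)^2*(d + 3)*(d - 1)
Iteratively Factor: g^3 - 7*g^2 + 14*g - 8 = (g - 2)*(g^2 - 5*g + 4) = (g - 4)*(g - 2)*(g - 1)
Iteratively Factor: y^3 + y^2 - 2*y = (y - 1)*(y^2 + 2*y) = y*(y - 1)*(y + 2)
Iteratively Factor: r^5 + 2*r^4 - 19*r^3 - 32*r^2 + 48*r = (r)*(r^4 + 2*r^3 - 19*r^2 - 32*r + 48) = r*(r - 1)*(r^3 + 3*r^2 - 16*r - 48) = r*(r - 4)*(r - 1)*(r^2 + 7*r + 12) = r*(r - 4)*(r - 1)*(r + 3)*(r + 4)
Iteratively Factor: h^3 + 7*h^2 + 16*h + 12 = (h + 3)*(h^2 + 4*h + 4) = (h + 2)*(h + 3)*(h + 2)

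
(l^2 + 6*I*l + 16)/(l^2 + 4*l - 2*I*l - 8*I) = (l + 8*I)/(l + 4)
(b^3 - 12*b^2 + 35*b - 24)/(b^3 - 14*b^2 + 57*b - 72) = (b - 1)/(b - 3)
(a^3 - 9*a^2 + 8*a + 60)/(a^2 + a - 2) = (a^2 - 11*a + 30)/(a - 1)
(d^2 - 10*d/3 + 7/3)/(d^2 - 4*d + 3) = (d - 7/3)/(d - 3)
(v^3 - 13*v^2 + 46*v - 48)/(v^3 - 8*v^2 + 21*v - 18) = (v - 8)/(v - 3)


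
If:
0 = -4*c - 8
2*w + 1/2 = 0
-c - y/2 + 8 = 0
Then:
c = -2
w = -1/4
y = 20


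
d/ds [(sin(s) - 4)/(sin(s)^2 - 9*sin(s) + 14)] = (8*sin(s) + cos(s)^2 - 23)*cos(s)/(sin(s)^2 - 9*sin(s) + 14)^2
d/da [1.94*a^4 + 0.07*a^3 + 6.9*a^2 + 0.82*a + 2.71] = 7.76*a^3 + 0.21*a^2 + 13.8*a + 0.82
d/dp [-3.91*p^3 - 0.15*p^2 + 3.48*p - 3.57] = -11.73*p^2 - 0.3*p + 3.48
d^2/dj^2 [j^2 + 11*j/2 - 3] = 2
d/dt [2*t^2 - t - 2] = 4*t - 1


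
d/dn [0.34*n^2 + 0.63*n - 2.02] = 0.68*n + 0.63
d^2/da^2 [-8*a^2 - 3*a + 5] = -16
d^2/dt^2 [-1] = 0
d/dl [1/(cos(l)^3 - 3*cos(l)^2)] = 3*(cos(l) - 2)*sin(l)/((cos(l) - 3)^2*cos(l)^3)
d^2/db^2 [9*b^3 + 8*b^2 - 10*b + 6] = 54*b + 16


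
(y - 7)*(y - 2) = y^2 - 9*y + 14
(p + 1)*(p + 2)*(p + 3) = p^3 + 6*p^2 + 11*p + 6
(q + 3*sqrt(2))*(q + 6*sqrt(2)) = q^2 + 9*sqrt(2)*q + 36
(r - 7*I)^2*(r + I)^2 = r^4 - 12*I*r^3 - 22*r^2 - 84*I*r + 49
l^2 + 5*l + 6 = (l + 2)*(l + 3)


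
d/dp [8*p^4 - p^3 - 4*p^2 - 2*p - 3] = 32*p^3 - 3*p^2 - 8*p - 2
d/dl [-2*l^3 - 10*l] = -6*l^2 - 10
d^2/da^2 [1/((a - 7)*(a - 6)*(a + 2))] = 2*(6*a^4 - 88*a^3 + 411*a^2 - 780*a + 1180)/(a^9 - 33*a^8 + 411*a^7 - 2135*a^6 + 1032*a^5 + 30108*a^4 - 63440*a^3 - 168336*a^2 + 338688*a + 592704)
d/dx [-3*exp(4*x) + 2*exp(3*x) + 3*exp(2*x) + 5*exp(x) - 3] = (-12*exp(3*x) + 6*exp(2*x) + 6*exp(x) + 5)*exp(x)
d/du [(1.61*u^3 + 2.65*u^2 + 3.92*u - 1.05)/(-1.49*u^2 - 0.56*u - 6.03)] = (-2.3989*u^4 - 1.8032*u^3 - 24.7681*u^2 - 35.088*u - 24.2256)/(2.2201*u^4 + 1.6688*u^3 + 18.283*u^2 + 6.7536*u + 36.3609)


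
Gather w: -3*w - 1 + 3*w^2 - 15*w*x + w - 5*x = 3*w^2 + w*(-15*x - 2) - 5*x - 1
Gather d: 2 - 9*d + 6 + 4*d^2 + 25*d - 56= 4*d^2 + 16*d - 48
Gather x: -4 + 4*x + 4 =4*x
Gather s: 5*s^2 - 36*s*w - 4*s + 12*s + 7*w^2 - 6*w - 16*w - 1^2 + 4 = 5*s^2 + s*(8 - 36*w) + 7*w^2 - 22*w + 3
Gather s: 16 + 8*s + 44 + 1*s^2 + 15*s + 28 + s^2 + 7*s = 2*s^2 + 30*s + 88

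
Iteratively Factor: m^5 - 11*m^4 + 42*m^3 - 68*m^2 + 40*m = (m - 2)*(m^4 - 9*m^3 + 24*m^2 - 20*m) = (m - 5)*(m - 2)*(m^3 - 4*m^2 + 4*m) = (m - 5)*(m - 2)^2*(m^2 - 2*m) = (m - 5)*(m - 2)^3*(m)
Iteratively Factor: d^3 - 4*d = (d - 2)*(d^2 + 2*d) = d*(d - 2)*(d + 2)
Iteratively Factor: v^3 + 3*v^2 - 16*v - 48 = (v + 4)*(v^2 - v - 12) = (v + 3)*(v + 4)*(v - 4)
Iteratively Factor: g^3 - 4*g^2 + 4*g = (g - 2)*(g^2 - 2*g) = g*(g - 2)*(g - 2)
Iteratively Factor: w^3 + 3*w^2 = (w + 3)*(w^2) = w*(w + 3)*(w)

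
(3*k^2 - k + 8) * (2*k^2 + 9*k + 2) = 6*k^4 + 25*k^3 + 13*k^2 + 70*k + 16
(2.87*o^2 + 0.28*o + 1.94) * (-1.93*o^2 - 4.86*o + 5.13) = -5.5391*o^4 - 14.4886*o^3 + 9.6181*o^2 - 7.992*o + 9.9522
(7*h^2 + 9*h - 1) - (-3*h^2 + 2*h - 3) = 10*h^2 + 7*h + 2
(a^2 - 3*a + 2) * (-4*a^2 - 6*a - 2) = -4*a^4 + 6*a^3 + 8*a^2 - 6*a - 4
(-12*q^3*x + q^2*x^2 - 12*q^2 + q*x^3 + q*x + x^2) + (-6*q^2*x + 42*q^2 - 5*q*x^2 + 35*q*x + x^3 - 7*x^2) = -12*q^3*x + q^2*x^2 - 6*q^2*x + 30*q^2 + q*x^3 - 5*q*x^2 + 36*q*x + x^3 - 6*x^2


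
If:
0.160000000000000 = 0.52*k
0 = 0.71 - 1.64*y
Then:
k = 0.31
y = 0.43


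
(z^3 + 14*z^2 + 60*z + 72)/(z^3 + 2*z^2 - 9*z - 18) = (z^2 + 12*z + 36)/(z^2 - 9)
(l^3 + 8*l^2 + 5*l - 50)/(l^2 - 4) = (l^2 + 10*l + 25)/(l + 2)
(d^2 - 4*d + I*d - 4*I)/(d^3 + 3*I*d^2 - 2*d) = (d - 4)/(d*(d + 2*I))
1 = 1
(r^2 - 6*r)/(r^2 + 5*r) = (r - 6)/(r + 5)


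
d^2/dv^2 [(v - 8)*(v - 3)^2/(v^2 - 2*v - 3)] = 72/(v^3 + 3*v^2 + 3*v + 1)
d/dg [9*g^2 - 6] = 18*g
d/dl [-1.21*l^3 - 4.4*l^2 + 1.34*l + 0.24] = -3.63*l^2 - 8.8*l + 1.34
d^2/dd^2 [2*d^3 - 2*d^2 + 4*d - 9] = 12*d - 4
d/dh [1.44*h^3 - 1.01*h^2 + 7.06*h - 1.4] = 4.32*h^2 - 2.02*h + 7.06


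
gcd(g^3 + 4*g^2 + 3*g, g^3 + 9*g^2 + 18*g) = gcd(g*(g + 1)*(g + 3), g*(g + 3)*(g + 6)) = g^2 + 3*g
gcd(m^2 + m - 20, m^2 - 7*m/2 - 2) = m - 4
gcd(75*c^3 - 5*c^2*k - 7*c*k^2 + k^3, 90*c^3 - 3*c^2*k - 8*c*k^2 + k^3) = 15*c^2 + 2*c*k - k^2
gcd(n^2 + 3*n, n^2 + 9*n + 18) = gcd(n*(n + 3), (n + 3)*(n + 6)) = n + 3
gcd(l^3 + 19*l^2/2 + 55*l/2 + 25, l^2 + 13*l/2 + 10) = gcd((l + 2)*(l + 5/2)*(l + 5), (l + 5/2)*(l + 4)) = l + 5/2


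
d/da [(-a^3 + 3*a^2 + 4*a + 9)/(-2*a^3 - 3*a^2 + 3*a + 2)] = (9*a^4 + 10*a^3 + 69*a^2 + 66*a - 19)/(4*a^6 + 12*a^5 - 3*a^4 - 26*a^3 - 3*a^2 + 12*a + 4)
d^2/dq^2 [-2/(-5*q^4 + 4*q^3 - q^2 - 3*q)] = 4*(q*(-30*q^2 + 12*q - 1)*(5*q^3 - 4*q^2 + q + 3) + (20*q^3 - 12*q^2 + 2*q + 3)^2)/(q^3*(5*q^3 - 4*q^2 + q + 3)^3)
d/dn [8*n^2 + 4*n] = 16*n + 4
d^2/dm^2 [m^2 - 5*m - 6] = 2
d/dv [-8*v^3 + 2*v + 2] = 2 - 24*v^2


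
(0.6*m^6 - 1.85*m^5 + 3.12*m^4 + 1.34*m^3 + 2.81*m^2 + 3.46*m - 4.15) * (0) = 0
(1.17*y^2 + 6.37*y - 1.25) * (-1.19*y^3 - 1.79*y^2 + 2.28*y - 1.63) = -1.3923*y^5 - 9.6746*y^4 - 7.2472*y^3 + 14.854*y^2 - 13.2331*y + 2.0375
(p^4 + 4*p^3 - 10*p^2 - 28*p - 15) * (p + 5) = p^5 + 9*p^4 + 10*p^3 - 78*p^2 - 155*p - 75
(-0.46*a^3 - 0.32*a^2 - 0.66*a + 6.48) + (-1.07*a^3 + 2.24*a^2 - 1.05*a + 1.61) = -1.53*a^3 + 1.92*a^2 - 1.71*a + 8.09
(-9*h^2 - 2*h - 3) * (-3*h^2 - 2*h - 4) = 27*h^4 + 24*h^3 + 49*h^2 + 14*h + 12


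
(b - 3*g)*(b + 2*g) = b^2 - b*g - 6*g^2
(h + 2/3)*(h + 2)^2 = h^3 + 14*h^2/3 + 20*h/3 + 8/3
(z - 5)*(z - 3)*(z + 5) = z^3 - 3*z^2 - 25*z + 75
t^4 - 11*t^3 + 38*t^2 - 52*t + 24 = (t - 6)*(t - 2)^2*(t - 1)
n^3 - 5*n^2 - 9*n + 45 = (n - 5)*(n - 3)*(n + 3)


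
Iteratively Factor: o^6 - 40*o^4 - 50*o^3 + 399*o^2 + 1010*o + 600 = (o + 3)*(o^5 - 3*o^4 - 31*o^3 + 43*o^2 + 270*o + 200) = (o - 5)*(o + 3)*(o^4 + 2*o^3 - 21*o^2 - 62*o - 40) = (o - 5)*(o + 2)*(o + 3)*(o^3 - 21*o - 20) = (o - 5)^2*(o + 2)*(o + 3)*(o^2 + 5*o + 4) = (o - 5)^2*(o + 2)*(o + 3)*(o + 4)*(o + 1)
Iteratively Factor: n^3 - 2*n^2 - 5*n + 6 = (n + 2)*(n^2 - 4*n + 3) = (n - 1)*(n + 2)*(n - 3)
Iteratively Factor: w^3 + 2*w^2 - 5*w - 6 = (w + 1)*(w^2 + w - 6) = (w + 1)*(w + 3)*(w - 2)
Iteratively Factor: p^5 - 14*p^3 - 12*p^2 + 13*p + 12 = (p - 4)*(p^4 + 4*p^3 + 2*p^2 - 4*p - 3) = (p - 4)*(p + 1)*(p^3 + 3*p^2 - p - 3) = (p - 4)*(p - 1)*(p + 1)*(p^2 + 4*p + 3) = (p - 4)*(p - 1)*(p + 1)*(p + 3)*(p + 1)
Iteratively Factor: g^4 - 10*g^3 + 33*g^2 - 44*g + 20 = (g - 5)*(g^3 - 5*g^2 + 8*g - 4) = (g - 5)*(g - 2)*(g^2 - 3*g + 2) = (g - 5)*(g - 2)^2*(g - 1)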